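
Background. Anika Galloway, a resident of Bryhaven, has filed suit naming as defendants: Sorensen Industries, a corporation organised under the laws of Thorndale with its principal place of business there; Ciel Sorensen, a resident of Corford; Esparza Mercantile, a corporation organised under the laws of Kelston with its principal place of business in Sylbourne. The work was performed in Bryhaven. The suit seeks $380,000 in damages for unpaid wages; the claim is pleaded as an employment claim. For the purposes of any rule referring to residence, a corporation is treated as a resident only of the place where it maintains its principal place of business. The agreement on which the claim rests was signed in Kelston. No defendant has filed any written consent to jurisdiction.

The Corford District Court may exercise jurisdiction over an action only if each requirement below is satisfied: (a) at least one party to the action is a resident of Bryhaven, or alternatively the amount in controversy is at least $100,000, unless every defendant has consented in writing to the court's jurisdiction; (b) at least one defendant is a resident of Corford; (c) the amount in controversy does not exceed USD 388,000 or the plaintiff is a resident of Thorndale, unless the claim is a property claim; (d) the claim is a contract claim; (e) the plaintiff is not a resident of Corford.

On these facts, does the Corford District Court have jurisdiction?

No

The Corford District Court:
  (a) Anika Galloway resides in Bryhaven, so one alternative holds. Met.
  (b) Ciel Sorensen resides in Corford. Condition met.
  (c) The amount in controversy is 380,000 dollars, within the 388,000 dollars ceiling, so this disjunct is met. Condition met.
  (d) The claim is an employment claim, not a contract claim. Fails.
  (e) The plaintiff resides in Bryhaven, which is not Corford. Satisfied.
  → No jurisdiction.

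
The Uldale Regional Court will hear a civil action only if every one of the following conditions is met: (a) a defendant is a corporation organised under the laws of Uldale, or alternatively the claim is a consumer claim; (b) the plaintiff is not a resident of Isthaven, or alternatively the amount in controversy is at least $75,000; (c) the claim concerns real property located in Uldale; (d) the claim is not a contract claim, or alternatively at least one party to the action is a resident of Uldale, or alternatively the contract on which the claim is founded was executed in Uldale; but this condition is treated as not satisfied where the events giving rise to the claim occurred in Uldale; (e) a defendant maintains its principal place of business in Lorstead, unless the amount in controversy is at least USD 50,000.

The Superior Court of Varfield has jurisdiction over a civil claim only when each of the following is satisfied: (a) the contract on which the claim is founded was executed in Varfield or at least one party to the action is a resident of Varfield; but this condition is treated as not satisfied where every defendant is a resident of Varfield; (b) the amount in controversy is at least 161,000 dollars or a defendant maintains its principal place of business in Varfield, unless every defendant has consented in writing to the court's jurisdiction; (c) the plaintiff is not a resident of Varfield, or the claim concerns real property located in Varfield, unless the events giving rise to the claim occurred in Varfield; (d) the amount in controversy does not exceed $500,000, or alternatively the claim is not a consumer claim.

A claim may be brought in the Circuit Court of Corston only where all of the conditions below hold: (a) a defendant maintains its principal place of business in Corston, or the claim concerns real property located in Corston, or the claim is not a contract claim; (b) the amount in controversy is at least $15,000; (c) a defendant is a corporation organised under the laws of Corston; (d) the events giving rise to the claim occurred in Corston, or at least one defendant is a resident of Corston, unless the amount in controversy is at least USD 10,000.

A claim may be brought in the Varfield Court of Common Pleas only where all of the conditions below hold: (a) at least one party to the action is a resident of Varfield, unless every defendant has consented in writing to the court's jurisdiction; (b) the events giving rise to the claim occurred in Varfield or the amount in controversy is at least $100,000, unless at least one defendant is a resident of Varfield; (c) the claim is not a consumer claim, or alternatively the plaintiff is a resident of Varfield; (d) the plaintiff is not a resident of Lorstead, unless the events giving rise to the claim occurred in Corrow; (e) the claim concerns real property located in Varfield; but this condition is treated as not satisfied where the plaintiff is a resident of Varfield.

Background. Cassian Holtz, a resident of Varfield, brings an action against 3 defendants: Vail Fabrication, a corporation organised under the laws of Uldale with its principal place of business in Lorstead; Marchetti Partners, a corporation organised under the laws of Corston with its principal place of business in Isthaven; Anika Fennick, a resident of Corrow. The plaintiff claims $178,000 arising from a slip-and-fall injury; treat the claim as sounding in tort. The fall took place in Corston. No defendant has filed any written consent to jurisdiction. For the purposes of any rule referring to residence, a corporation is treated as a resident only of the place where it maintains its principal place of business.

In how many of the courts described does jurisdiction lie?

The Uldale Regional Court:
  (a) Vail Fabrication is organised under the laws of Uldale — that alternative is enough. Satisfied.
  (b) The plaintiff resides in Varfield, which is not Isthaven, so this disjunct is met. Satisfied.
  (c) The claim does not concern real property. Not satisfied.
  (d) The claim is a tort claim, not a contract claim, so one alternative holds. And the carve-out is inapplicable — the operative events occurred in Corston, not Uldale. Met.
  (e) Vail Fabrication has its principal place of business in Lorstead. Met.
  → No jurisdiction.
The Superior Court of Varfield:
  (a) Cassian Holtz resides in Varfield — that alternative is enough. The exception is not triggered, since the defendants reside as follows — Vail Fabrication in Lorstead, Marchetti Partners in Isthaven, Anika Fennick in Corrow — not all in Varfield. Condition met.
  (b) The amount in controversy is 178,000 dollars, which meets the 161,000 dollars floor, so this disjunct is met. Met.
  (c) The plaintiff resides in Varfield; the claim does not concern real property — every alternative fails. Nor does the 'unless' clause help: the operative events occurred in Corston, not Varfield. Not satisfied.
  (d) The amount in controversy is USD 178,000, within the 500,000 dollars ceiling, which satisfies one of the alternatives. Satisfied.
  → The court lacks jurisdiction.
The Circuit Court of Corston:
  (a) The claim is a tort claim, not a contract claim, so one alternative holds. Satisfied.
  (b) The amount in controversy is $178,000, which meets the USD 15,000 floor. Condition met.
  (c) Marchetti Partners is organised under the laws of Corston. Condition met.
  (d) The operative events occurred in Corston — that alternative is enough. Met.
  → Jurisdiction lies.
The Varfield Court of Common Pleas:
  (a) Cassian Holtz resides in Varfield. Satisfied.
  (b) The amount in controversy is 178,000 dollars, which meets the USD 100,000 floor — that alternative is enough. Satisfied.
  (c) The claim is a tort claim, not a consumer claim, so one alternative holds. Met.
  (d) The plaintiff resides in Varfield, which is not Lorstead. Condition met.
  (e) The claim does not concern real property. Fails.
  → Not every requirement is met — no jurisdiction.
Courts with jurisdiction: the Circuit Court of Corston — 1 in total.

1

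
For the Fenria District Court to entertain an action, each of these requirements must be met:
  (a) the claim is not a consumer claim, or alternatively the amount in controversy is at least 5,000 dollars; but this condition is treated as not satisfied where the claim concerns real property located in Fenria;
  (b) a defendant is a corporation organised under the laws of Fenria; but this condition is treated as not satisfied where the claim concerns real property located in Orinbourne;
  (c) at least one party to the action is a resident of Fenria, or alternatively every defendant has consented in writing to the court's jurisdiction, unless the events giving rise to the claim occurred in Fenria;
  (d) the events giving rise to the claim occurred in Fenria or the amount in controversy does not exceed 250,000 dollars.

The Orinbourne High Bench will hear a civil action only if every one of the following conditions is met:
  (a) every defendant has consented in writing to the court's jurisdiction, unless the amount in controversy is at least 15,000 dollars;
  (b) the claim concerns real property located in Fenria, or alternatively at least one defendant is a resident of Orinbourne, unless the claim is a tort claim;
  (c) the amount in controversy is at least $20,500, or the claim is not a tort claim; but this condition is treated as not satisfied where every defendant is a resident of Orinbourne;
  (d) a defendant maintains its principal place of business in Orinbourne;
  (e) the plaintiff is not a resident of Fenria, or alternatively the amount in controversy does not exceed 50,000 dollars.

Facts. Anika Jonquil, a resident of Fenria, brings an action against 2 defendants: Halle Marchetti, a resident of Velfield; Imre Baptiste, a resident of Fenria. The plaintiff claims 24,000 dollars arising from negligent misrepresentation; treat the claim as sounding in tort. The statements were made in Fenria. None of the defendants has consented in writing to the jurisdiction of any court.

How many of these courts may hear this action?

The Fenria District Court:
  (a) The claim is a tort claim, not a consumer claim — that alternative is enough. The exception is not triggered, since the claim does not concern real property. Satisfied.
  (b) No defendant is a corporation. Condition not met.
  (c) Anika Jonquil resides in Fenria, so this disjunct is met. Condition met.
  (d) The operative events occurred in Fenria, so one alternative holds. Satisfied.
  → Not every requirement is met — no jurisdiction.
The Orinbourne High Bench:
  (a) No such written consent has been filed. However, the amount in controversy is $24,000, which meets the USD 15,000 floor, so the 'unless' proviso supplies this condition. Met.
  (b) The claim does not concern real property; no defendant resides in Orinbourne (they reside in Velfield, Fenria) — none of the alternatives is met. However, the claim is a tort claim, so the 'unless' proviso supplies this condition. Met.
  (c) The amount in controversy is 24,000 dollars, which meets the USD 20,500 floor, which satisfies one of the alternatives. And the carve-out is inapplicable — the defendants reside as follows — Halle Marchetti in Velfield, Imre Baptiste in Fenria — not all in Orinbourne. Condition met.
  (d) No defendant is a corporation. Condition not met.
  (e) The amount in controversy is 24,000 dollars, within the USD 50,000 ceiling, so one alternative holds. Condition met.
  → At least one condition fails; no jurisdiction.
No court satisfies all of its conditions.

0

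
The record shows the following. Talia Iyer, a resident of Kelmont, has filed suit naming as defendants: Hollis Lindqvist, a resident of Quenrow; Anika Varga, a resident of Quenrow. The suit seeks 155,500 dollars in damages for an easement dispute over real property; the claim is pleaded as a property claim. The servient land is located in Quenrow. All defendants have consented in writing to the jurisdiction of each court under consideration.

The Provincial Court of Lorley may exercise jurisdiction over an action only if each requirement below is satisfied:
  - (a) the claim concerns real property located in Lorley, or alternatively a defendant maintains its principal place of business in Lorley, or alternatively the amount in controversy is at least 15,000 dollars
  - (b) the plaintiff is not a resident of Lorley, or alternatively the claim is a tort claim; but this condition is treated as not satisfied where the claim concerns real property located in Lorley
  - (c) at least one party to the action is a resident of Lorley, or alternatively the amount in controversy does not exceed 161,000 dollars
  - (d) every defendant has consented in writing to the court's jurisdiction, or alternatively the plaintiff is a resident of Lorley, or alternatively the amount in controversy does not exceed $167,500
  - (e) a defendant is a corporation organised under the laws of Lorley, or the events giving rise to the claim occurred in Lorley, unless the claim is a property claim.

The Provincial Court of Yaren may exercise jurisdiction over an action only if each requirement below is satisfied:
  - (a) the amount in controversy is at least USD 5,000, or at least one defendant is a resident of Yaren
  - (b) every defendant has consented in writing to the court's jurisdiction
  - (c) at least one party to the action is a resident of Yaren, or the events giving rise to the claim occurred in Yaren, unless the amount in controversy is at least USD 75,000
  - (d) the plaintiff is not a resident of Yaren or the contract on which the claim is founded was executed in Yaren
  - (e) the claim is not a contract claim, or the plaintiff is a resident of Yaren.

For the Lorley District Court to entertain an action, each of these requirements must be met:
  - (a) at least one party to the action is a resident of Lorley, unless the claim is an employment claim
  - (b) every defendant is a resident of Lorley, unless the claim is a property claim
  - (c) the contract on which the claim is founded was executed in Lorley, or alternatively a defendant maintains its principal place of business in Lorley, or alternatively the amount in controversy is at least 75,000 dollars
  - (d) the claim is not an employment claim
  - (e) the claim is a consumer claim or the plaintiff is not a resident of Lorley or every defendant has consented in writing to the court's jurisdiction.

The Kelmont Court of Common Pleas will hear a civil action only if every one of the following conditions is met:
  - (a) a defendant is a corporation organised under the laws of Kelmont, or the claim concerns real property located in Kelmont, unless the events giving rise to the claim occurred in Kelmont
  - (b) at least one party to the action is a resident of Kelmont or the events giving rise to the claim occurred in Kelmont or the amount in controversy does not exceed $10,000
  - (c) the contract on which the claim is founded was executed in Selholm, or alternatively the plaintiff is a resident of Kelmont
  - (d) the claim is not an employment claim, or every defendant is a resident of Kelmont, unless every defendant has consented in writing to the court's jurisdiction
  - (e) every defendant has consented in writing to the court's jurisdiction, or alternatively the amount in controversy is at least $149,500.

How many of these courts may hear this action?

2

The Provincial Court of Lorley:
  (a) The amount in controversy is 155,500 dollars, which meets the $15,000 floor, which satisfies one of the alternatives. Condition met.
  (b) The plaintiff resides in Kelmont, which is not Lorley, so this disjunct is met. The carve-out does not apply: the property lies in Quenrow, not Lorley. Met.
  (c) The amount in controversy is $155,500, within the USD 161,000 ceiling, so one alternative holds. Met.
  (d) Every defendant has filed written consent, so this disjunct is met. Satisfied.
  (e) No defendant is a corporation; the operative events occurred in Quenrow, not Lorley — every alternative fails. But the claim is a property claim, and the 'unless' clause therefore excuses the requirement. Condition met.
  → Every requirement is satisfied — jurisdiction.
The Provincial Court of Yaren:
  (a) The amount in controversy is USD 155,500, which meets the $5,000 floor, which satisfies one of the alternatives. Condition met.
  (b) Every defendant has filed written consent. Satisfied.
  (c) No party resides in Yaren; the operative events occurred in Quenrow, not Yaren — none of the alternatives is met. The proviso rescues it, though: the amount in controversy is USD 155,500, which meets the USD 75,000 floor. Met.
  (d) The plaintiff resides in Kelmont, which is not Yaren, so one alternative holds. Met.
  (e) The claim is a property claim, not a contract claim, so this disjunct is met. Met.
  → The court has jurisdiction.
The Lorley District Court:
  (a) No party resides in Lorley. Nor does the 'unless' clause help: the claim is a property claim, not an employment claim. Not met.
  (b) The defendants reside as follows — Hollis Lindqvist in Quenrow, Anika Varga in Quenrow — not all in Lorley. But the claim is a property claim, and the 'unless' clause therefore excuses the requirement. Met.
  (c) The amount in controversy is USD 155,500, which meets the 75,000 dollars floor, which satisfies one of the alternatives. Met.
  (d) The claim is a property claim, not an employment claim. Met.
  (e) The plaintiff resides in Kelmont, which is not Lorley, which satisfies one of the alternatives. Condition met.
  → No jurisdiction.
The Kelmont Court of Common Pleas:
  (a) No defendant is a corporation; the property lies in Quenrow, not Kelmont — no alternative holds. And the operative events occurred in Quenrow, not Kelmont, so the proviso does not save it. Condition not met.
  (b) Talia Iyer resides in Kelmont, so one alternative holds. Condition met.
  (c) The plaintiff resides in Kelmont — that alternative is enough. Satisfied.
  (d) The claim is a property claim, not an employment claim, which satisfies one of the alternatives. Condition met.
  (e) Every defendant has filed written consent — that alternative is enough. Condition met.
  → Not every requirement is met — no jurisdiction.
Courts with jurisdiction: the Provincial Court of Lorley, the Provincial Court of Yaren — 2 in total.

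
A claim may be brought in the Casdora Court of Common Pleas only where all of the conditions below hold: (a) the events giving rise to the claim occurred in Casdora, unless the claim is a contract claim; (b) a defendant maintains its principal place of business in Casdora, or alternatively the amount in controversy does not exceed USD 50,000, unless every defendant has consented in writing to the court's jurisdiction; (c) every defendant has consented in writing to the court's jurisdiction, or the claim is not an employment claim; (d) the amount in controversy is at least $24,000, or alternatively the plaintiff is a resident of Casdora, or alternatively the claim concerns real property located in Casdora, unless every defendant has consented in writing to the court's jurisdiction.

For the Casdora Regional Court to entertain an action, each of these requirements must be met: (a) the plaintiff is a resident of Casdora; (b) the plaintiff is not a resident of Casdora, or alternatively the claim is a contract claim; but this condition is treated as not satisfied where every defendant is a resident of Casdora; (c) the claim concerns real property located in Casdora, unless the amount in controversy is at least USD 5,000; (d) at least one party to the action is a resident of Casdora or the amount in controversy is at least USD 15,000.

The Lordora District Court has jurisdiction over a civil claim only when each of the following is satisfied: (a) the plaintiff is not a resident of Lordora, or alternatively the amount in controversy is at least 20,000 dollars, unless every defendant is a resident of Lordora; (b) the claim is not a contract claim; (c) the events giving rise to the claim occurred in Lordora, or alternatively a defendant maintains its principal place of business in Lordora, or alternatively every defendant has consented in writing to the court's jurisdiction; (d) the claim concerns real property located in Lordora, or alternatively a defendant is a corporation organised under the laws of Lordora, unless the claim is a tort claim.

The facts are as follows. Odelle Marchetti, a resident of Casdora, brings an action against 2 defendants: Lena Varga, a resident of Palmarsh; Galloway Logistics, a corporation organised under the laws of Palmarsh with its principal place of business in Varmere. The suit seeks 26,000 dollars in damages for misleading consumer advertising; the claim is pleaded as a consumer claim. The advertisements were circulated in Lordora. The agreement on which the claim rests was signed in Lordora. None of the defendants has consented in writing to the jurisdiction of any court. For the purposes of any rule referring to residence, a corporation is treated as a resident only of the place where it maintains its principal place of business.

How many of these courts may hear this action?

The Casdora Court of Common Pleas:
  (a) The operative events occurred in Lordora, not Casdora. And the claim is a consumer claim, not a contract claim, so the proviso does not save it. Fails.
  (b) The amount in controversy is 26,000 dollars, within the 50,000 dollars ceiling, so one alternative holds. Satisfied.
  (c) The claim is a consumer claim, not an employment claim, so this disjunct is met. Satisfied.
  (d) The amount in controversy is $26,000, which meets the 24,000 dollars floor, which satisfies one of the alternatives. Condition met.
  → Not every requirement is met — no jurisdiction.
The Casdora Regional Court:
  (a) The plaintiff resides in Casdora. Condition met.
  (b) The plaintiff resides in Casdora; the claim is a consumer claim, not a contract claim — every alternative fails. Not satisfied.
  (c) The claim does not concern real property. However, the amount in controversy is USD 26,000, which meets the USD 5,000 floor, so the 'unless' proviso supplies this condition. Condition met.
  (d) Odelle Marchetti resides in Casdora, which satisfies one of the alternatives. Met.
  → Not every requirement is met — no jurisdiction.
The Lordora District Court:
  (a) The plaintiff resides in Casdora, which is not Lordora, which satisfies one of the alternatives. Condition met.
  (b) The claim is a consumer claim, not a contract claim. Met.
  (c) The operative events occurred in Lordora, which satisfies one of the alternatives. Satisfied.
  (d) The claim does not concern real property; the corporate defendant(s) are organised in Palmarsh, not Lordora — no alternative holds. And the claim is a consumer claim, not a tort claim, so the proviso does not save it. Not satisfied.
  → The court lacks jurisdiction.
No court satisfies all of its conditions.

0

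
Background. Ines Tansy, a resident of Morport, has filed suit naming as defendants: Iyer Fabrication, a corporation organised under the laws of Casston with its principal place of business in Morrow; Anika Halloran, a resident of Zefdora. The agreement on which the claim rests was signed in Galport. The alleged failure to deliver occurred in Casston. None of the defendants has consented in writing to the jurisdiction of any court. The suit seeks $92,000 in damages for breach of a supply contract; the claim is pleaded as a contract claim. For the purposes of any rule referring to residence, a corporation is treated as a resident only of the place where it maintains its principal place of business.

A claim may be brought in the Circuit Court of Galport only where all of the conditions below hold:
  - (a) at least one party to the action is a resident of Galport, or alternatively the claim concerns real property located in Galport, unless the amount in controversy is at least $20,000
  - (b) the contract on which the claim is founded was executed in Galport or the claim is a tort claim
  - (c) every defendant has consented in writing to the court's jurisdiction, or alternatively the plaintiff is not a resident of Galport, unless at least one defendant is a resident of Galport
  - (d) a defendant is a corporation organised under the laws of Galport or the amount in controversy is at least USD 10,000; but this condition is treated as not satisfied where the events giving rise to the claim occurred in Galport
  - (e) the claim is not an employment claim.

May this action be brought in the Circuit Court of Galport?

The Circuit Court of Galport:
  (a) No party resides in Galport; the claim does not concern real property — every alternative fails. The proviso rescues it, though: the amount in controversy is $92,000, which meets the $20,000 floor. Satisfied.
  (b) The contract was executed in Galport, so this disjunct is met. Met.
  (c) The plaintiff resides in Morport, which is not Galport — that alternative is enough. Condition met.
  (d) The amount in controversy is $92,000, which meets the 10,000 dollars floor, so one alternative holds. The carve-out does not apply: the operative events occurred in Casston, not Galport. Satisfied.
  (e) The claim is a contract claim, not an employment claim. Satisfied.
  → Jurisdiction lies.

Yes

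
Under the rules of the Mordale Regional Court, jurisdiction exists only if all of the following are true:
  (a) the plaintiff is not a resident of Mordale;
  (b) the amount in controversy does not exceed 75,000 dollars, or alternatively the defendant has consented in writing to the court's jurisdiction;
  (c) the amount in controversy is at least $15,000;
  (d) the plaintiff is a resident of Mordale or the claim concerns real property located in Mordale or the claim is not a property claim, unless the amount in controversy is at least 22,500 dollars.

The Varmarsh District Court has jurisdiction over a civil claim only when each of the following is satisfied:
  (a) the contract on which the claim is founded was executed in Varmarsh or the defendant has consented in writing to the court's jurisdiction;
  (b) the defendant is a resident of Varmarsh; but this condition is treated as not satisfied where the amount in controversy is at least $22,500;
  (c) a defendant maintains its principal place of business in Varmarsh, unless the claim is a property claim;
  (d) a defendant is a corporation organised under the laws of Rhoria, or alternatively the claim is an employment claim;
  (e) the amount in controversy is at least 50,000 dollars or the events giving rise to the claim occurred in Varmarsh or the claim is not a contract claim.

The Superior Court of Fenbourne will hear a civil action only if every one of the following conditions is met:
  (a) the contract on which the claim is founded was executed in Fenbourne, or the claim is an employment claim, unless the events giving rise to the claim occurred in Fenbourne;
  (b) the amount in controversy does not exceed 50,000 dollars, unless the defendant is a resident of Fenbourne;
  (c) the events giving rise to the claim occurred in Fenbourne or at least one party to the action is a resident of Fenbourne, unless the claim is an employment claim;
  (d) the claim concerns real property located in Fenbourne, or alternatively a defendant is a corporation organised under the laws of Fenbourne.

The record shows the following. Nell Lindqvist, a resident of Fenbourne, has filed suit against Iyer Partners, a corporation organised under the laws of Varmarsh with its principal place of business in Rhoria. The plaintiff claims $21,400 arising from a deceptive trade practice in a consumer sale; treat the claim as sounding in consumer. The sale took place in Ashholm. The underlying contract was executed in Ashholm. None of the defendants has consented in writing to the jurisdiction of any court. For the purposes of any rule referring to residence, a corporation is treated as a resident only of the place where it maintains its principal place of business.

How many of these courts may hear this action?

The Mordale Regional Court:
  (a) The plaintiff resides in Fenbourne, which is not Mordale. Satisfied.
  (b) The amount in controversy is $21,400, within the $75,000 ceiling — that alternative is enough. Condition met.
  (c) The amount in controversy is 21,400 dollars, which meets the 15,000 dollars floor. Satisfied.
  (d) The claim is a consumer claim, not a property claim, which satisfies one of the alternatives. Satisfied.
  → The court has jurisdiction.
The Varmarsh District Court:
  (a) The contract was executed in Ashholm, not Varmarsh; no such written consent has been filed — every alternative fails. Fails.
  (b) The defendant resides in Rhoria, not Varmarsh. Not satisfied.
  (c) The corporate defendant(s) have their principal place of business in Rhoria, not Varmarsh. Nor does the 'unless' clause help: the claim is a consumer claim, not a property claim. Not met.
  (d) The corporate defendant(s) are organised in Varmarsh, not Rhoria; the claim is a consumer claim, not an employment claim — no alternative holds. Fails.
  (e) The claim is a consumer claim, not a contract claim — that alternative is enough. Met.
  → The court lacks jurisdiction.
The Superior Court of Fenbourne:
  (a) The contract was executed in Ashholm, not Fenbourne; the claim is a consumer claim, not an employment claim — no alternative holds. And the operative events occurred in Ashholm, not Fenbourne, so the proviso does not save it. Fails.
  (b) The amount in controversy is $21,400, within the USD 50,000 ceiling. Satisfied.
  (c) Nell Lindqvist resides in Fenbourne, which satisfies one of the alternatives. Satisfied.
  (d) The claim does not concern real property; the corporate defendant(s) are organised in Varmarsh, not Fenbourne — none of the alternatives is met. Condition not met.
  → The court lacks jurisdiction.
Courts with jurisdiction: the Mordale Regional Court — 1 in total.

1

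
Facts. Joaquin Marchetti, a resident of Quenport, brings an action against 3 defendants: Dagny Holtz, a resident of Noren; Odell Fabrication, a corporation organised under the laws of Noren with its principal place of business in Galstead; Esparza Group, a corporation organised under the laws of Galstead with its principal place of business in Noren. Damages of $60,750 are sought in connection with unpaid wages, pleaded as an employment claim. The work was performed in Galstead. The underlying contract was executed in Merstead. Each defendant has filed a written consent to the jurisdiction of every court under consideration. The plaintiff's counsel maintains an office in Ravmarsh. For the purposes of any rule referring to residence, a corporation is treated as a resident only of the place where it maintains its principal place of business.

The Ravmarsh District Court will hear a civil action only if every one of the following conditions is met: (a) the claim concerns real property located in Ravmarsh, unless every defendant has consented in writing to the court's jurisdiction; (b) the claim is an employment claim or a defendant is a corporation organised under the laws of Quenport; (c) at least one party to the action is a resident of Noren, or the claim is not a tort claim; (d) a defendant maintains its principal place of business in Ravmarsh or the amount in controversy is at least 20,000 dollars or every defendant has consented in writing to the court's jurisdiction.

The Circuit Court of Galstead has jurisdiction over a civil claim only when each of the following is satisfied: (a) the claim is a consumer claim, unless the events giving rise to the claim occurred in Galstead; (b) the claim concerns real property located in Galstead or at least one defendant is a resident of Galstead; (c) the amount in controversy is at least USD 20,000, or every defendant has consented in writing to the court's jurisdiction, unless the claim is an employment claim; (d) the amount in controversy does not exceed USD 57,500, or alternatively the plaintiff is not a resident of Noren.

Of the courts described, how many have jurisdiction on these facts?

2

The Ravmarsh District Court:
  (a) The claim does not concern real property. However, every defendant has filed written consent, so the 'unless' proviso supplies this condition. Met.
  (b) The claim is an employment claim, so this disjunct is met. Satisfied.
  (c) Dagny Holtz resides in Noren, so one alternative holds. Condition met.
  (d) The amount in controversy is 60,750 dollars, which meets the USD 20,000 floor, which satisfies one of the alternatives. Satisfied.
  → Every requirement is satisfied — jurisdiction.
The Circuit Court of Galstead:
  (a) The claim is an employment claim, not a consumer claim. But the operative events occurred in Galstead, and the 'unless' clause therefore excuses the requirement. Met.
  (b) Odell Fabrication resides in Galstead, so this disjunct is met. Satisfied.
  (c) The amount in controversy is USD 60,750, which meets the USD 20,000 floor, so this disjunct is met. Met.
  (d) The plaintiff resides in Quenport, which is not Noren, so this disjunct is met. Met.
  → The court has jurisdiction.
Courts with jurisdiction: the Ravmarsh District Court, the Circuit Court of Galstead — 2 in total.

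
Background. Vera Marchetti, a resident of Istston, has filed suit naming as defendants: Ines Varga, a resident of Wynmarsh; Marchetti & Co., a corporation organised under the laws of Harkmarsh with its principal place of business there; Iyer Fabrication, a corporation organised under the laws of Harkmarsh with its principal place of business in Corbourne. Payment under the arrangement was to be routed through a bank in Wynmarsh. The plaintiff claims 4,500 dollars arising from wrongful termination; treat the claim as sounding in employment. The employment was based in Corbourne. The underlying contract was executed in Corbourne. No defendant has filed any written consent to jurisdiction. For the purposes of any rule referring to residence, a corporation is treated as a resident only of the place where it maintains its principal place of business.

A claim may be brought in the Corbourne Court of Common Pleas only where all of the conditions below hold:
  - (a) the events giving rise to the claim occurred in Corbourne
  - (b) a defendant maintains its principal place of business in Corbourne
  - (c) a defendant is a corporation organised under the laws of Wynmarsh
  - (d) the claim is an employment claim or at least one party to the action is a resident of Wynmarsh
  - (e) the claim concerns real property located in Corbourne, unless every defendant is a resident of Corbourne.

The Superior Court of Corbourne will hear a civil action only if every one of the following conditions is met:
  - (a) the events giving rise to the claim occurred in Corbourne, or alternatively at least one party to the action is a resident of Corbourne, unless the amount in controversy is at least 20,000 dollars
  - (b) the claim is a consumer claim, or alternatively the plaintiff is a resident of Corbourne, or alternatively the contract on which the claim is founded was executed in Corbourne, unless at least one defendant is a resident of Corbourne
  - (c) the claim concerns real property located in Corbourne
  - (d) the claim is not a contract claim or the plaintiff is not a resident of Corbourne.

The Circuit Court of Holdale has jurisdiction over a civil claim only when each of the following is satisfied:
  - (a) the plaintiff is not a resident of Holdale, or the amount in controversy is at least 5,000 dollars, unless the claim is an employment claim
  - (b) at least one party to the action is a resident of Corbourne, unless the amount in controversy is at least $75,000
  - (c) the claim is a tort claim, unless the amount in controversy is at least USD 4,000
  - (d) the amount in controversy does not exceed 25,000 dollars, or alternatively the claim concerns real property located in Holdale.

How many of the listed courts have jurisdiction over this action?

The Corbourne Court of Common Pleas:
  (a) The operative events occurred in Corbourne. Condition met.
  (b) Iyer Fabrication has its principal place of business in Corbourne. Satisfied.
  (c) The corporate defendant(s) are organised in Harkmarsh, not Wynmarsh. Not satisfied.
  (d) The claim is an employment claim, so this disjunct is met. Met.
  (e) The claim does not concern real property. And the defendants reside as follows — Ines Varga in Wynmarsh, Marchetti & Co. in Harkmarsh, Iyer Fabrication in Corbourne — not all in Corbourne, so the proviso does not save it. Not satisfied.
  → No jurisdiction.
The Superior Court of Corbourne:
  (a) The operative events occurred in Corbourne, which satisfies one of the alternatives. Satisfied.
  (b) The contract was executed in Corbourne — that alternative is enough. Met.
  (c) The claim does not concern real property. Not satisfied.
  (d) The claim is an employment claim, not a contract claim, so this disjunct is met. Met.
  → Not every requirement is met — no jurisdiction.
The Circuit Court of Holdale:
  (a) The plaintiff resides in Istston, which is not Holdale — that alternative is enough. Satisfied.
  (b) Iyer Fabrication resides in Corbourne. Condition met.
  (c) The claim is an employment claim, not a tort claim. But the amount in controversy is USD 4,500, which meets the $4,000 floor, and the 'unless' clause therefore excuses the requirement. Satisfied.
  (d) The amount in controversy is USD 4,500, within the $25,000 ceiling, so this disjunct is met. Met.
  → Jurisdiction lies.
Courts with jurisdiction: the Circuit Court of Holdale — 1 in total.

1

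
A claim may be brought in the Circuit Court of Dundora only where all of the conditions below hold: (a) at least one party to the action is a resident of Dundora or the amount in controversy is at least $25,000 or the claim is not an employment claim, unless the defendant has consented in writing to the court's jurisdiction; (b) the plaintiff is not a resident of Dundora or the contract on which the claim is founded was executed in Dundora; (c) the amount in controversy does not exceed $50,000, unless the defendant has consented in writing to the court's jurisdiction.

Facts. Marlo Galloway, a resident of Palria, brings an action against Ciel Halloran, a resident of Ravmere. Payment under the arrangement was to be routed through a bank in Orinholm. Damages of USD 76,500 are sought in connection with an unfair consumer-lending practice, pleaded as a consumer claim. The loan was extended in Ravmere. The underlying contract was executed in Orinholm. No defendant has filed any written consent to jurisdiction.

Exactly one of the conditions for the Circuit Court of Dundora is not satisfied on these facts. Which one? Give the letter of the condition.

(c)

The Circuit Court of Dundora:
  (a) The amount in controversy is 76,500 dollars, which meets the USD 25,000 floor — that alternative is enough. Met.
  (b) The plaintiff resides in Palria, which is not Dundora, so one alternative holds. Satisfied.
  (c) The amount in controversy is USD 76,500, above the $50,000 ceiling. And no such written consent has been filed, so the proviso does not save it. Not satisfied.
Only condition (c) fails.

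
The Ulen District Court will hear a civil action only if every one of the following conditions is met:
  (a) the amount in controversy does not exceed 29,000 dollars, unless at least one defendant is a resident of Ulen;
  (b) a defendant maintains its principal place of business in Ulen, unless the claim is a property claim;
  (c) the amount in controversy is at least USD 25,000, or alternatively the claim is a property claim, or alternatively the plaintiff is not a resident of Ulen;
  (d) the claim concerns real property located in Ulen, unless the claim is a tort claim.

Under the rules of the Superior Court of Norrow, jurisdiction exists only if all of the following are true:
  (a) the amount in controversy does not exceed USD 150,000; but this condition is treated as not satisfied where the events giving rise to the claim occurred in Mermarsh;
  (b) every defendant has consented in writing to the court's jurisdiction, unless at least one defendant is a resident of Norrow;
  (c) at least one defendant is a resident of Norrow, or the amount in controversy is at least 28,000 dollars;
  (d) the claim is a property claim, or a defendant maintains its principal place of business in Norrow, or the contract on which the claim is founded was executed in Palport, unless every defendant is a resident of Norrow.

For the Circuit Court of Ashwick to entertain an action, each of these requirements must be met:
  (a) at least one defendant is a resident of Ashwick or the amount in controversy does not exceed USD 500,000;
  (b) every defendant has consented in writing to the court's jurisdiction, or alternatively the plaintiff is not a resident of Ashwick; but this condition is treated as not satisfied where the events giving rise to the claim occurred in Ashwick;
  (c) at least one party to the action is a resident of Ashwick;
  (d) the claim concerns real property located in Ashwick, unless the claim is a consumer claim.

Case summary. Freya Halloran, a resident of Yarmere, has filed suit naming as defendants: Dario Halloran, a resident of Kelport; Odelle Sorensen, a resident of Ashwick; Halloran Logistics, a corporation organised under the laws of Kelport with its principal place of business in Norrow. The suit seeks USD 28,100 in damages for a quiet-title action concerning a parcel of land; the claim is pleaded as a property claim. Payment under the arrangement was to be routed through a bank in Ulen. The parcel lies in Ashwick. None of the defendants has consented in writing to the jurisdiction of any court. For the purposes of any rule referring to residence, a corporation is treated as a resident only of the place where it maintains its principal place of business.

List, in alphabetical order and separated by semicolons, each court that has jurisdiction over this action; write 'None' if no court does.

the Superior Court of Norrow

The Ulen District Court:
  (a) The amount in controversy is $28,100, within the 29,000 dollars ceiling. Satisfied.
  (b) The corporate defendant(s) have their principal place of business in Norrow, not Ulen. The proviso rescues it, though: the claim is a property claim. Satisfied.
  (c) The amount in controversy is USD 28,100, which meets the 25,000 dollars floor, so this disjunct is met. Met.
  (d) The property lies in Ashwick, not Ulen. And the claim is a property claim, not a tort claim, so the proviso does not save it. Not met.
  → No jurisdiction.
The Superior Court of Norrow:
  (a) The amount in controversy is USD 28,100, within the 150,000 dollars ceiling. And the carve-out is inapplicable — the operative events occurred in Ashwick, not Mermarsh. Met.
  (b) No such written consent has been filed. The proviso rescues it, though: Halloran Logistics resides in Norrow. Satisfied.
  (c) Halloran Logistics resides in Norrow — that alternative is enough. Condition met.
  (d) The claim is a property claim, so this disjunct is met. Condition met.
  → Every requirement is satisfied — jurisdiction.
The Circuit Court of Ashwick:
  (a) Odelle Sorensen resides in Ashwick, so one alternative holds. Condition met.
  (b) The plaintiff resides in Yarmere, which is not Ashwick — that alternative is enough. But the operative events occurred in Ashwick, triggering the carve-out and defeating this condition. Condition not met.
  (c) Odelle Sorensen resides in Ashwick. Satisfied.
  (d) The property lies in Ashwick. Satisfied.
  → The court lacks jurisdiction.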